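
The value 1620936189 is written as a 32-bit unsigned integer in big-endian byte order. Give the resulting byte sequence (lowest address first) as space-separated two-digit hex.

60 9D 85 FD

1620936189 in hexadecimal, padded to 32 bits, is 0x609D85FD.
Split into bytes (most-significant first): 60 9D 85 FD.
In big-endian order the high byte comes first in memory.
So the memory order matches the most-significant-first order: 60 9D 85 FD.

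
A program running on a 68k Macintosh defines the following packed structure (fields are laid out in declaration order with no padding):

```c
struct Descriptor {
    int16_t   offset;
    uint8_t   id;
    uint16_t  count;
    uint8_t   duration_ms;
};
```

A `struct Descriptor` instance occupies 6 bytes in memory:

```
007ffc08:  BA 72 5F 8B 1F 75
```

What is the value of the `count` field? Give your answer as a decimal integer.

`count` follows `offset` (2 B), `id` (1 B), so it starts at offset 2 + 1 = 3 and occupies 2 bytes.
Bytes at offsets 3..4: 8B 1F.
Big-endian: lowest address holds the most-significant byte.
The bytes are already most-significant first: 0x8B1F.
0x8B1F = 35615.

35615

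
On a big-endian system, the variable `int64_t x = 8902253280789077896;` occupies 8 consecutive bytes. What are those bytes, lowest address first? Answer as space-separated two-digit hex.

7B 8B 28 31 55 FD 1F 88

8902253280789077896 in hexadecimal, padded to 64 bits, is 0x7B8B283155FD1F88.
Split into bytes (most-significant first): 7B 8B 28 31 55 FD 1F 88.
In big-endian order the high byte comes first in memory.
So the memory order matches the most-significant-first order: 7B 8B 28 31 55 FD 1F 88.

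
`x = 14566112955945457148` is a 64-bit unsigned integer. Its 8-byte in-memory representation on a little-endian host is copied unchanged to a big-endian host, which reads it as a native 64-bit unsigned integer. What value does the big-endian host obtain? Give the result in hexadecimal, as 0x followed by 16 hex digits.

0xFC1558118F3A25CA

14566112955945457148 in 64-bit hexadecimal is 0xCA253A8F115815FC.
Stored little-endian, the bytes at ascending addresses are FC 15 58 11 8F 3A 25 CA.
Read back as big-endian, the last byte is least significant, giving 0xFC1558118F3A25CA.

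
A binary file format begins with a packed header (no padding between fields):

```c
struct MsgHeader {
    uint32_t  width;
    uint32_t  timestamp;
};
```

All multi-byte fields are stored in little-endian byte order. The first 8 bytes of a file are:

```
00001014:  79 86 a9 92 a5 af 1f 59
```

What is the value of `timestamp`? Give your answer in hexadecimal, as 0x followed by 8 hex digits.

`timestamp` follows `width` (4 bytes), so it starts at byte offset 4 and occupies 4 bytes.
Bytes at offsets 4..7: A5 AF 1F 59.
Little-endian: lowest address holds the least-significant byte.
Reassemble most-significant byte first: 59 1F AF A5 → 0x591FAFA5.

0x591FAFA5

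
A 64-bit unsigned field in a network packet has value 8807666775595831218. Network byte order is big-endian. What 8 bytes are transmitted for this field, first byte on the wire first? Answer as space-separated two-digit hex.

8807666775595831218 in hexadecimal, padded to 64 bits, is 0x7A3B1E4473664FB2.
Split into bytes (most-significant first): 7A 3B 1E 44 73 66 4F B2.
Big-endian stores the most-significant byte at the lowest address.
So the memory order matches the most-significant-first order: 7A 3B 1E 44 73 66 4F B2.

7A 3B 1E 44 73 66 4F B2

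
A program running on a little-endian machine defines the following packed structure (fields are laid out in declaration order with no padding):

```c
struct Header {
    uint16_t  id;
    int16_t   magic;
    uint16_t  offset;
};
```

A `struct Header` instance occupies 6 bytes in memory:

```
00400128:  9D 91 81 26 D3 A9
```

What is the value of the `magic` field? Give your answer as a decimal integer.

9857

`magic` follows `id` (2 bytes), so it starts at byte offset 2 and occupies 2 bytes.
Bytes at offsets 2..3: 81 26.
In little-endian order the low byte comes first in memory.
Reassemble most-significant byte first: 26 81 → 0x2681.
0x2681 = 9857.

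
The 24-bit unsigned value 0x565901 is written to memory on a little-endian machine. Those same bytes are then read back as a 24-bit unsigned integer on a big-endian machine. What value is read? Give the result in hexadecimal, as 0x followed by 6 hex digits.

Stored little-endian, the bytes at ascending addresses are 01 59 56.
Read back as big-endian, the last byte is least significant, giving 0x015956.

0x015956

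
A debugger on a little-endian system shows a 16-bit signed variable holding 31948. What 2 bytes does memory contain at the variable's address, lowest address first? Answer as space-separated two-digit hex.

31948 in hexadecimal, padded to 16 bits, is 0x7CCC.
Split into bytes (most-significant first): 7C CC.
In little-endian order the low byte comes first in memory.
So at ascending addresses the bytes are CC 7C.

CC 7C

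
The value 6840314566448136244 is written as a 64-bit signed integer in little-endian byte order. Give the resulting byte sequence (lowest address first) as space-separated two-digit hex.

34 40 12 4D DB AD ED 5E

6840314566448136244 in hexadecimal, padded to 64 bits, is 0x5EEDADDB4D124034.
Split into bytes (most-significant first): 5E ED AD DB 4D 12 40 34.
Little-endian: lowest address holds the least-significant byte.
So at ascending addresses the bytes are 34 40 12 4D DB AD ED 5E.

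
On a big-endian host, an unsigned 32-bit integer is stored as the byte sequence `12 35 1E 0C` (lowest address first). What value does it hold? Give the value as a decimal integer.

305470988

Big-endian: lowest address holds the most-significant byte.
The bytes are already most-significant first: 0x12351E0C.
0x12351E0C = 305470988.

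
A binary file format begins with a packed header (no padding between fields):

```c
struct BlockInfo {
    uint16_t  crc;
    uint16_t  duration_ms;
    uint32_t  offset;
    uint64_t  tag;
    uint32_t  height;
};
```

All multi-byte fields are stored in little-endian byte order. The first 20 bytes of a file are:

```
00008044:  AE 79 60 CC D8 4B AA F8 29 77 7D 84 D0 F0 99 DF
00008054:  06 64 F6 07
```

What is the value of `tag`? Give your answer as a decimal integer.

16112173920261338921

`tag` follows `crc` (2 B), `duration_ms` (2 B), `offset` (4 B), so it starts at offset 2 + 2 + 4 = 8 and occupies 8 bytes.
Bytes at offsets 8..15: 29 77 7D 84 D0 F0 99 DF.
Little-endian: lowest address holds the least-significant byte.
Reassemble most-significant byte first: DF 99 F0 D0 84 7D 77 29 → 0xDF99F0D0847D7729.
0xDF99F0D0847D7729 = 16112173920261338921.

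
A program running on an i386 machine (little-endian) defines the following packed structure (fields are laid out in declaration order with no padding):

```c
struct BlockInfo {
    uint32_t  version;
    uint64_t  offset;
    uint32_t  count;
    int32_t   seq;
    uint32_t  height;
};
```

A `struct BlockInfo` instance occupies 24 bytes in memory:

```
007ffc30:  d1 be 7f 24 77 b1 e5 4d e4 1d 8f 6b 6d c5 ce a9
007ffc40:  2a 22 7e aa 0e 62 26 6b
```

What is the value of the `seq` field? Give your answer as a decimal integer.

-1434574294

`seq` follows `version` (4 B), `offset` (8 B), `count` (4 B), so it starts at offset 4 + 8 + 4 = 16 and occupies 4 bytes.
Bytes at offsets 16..19: 2A 22 7E AA.
Little-endian stores the least-significant byte at the lowest address.
Reassemble most-significant byte first: AA 7E 22 2A → 0xAA7E222A.
Top bit is set, so as a signed 32-bit value this is 0xAA7E222A − 2^32 = -1434574294.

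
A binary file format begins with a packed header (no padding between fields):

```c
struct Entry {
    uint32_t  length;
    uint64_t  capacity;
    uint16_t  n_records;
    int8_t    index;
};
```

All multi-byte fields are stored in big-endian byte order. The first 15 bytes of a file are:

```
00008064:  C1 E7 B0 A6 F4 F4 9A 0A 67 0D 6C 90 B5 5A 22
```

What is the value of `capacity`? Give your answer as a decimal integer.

17650902209041099920

`capacity` follows `length` (4 bytes), so it starts at byte offset 4 and occupies 8 bytes.
Bytes at offsets 4..11: F4 F4 9A 0A 67 0D 6C 90.
Big-endian: lowest address holds the most-significant byte.
The bytes are already most-significant first: 0xF4F49A0A670D6C90.
0xF4F49A0A670D6C90 = 17650902209041099920.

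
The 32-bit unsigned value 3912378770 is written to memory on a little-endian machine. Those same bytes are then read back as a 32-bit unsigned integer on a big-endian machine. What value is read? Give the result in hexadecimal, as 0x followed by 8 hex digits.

3912378770 in 32-bit hexadecimal is 0xE9322992.
Stored little-endian, the bytes at ascending addresses are 92 29 32 E9.
Read back as big-endian, the last byte is least significant, giving 0x922932E9.

0x922932E9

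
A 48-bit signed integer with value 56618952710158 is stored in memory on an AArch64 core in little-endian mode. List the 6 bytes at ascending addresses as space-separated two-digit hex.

0E 58 90 A0 7E 33

56618952710158 in hexadecimal, padded to 48 bits, is 0x337EA090580E.
Split into bytes (most-significant first): 33 7E A0 90 58 0E.
Little-endian: lowest address holds the least-significant byte.
So at ascending addresses the bytes are 0E 58 90 A0 7E 33.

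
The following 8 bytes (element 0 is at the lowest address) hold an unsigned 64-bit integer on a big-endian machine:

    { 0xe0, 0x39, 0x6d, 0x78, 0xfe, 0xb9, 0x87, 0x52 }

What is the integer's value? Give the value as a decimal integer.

16157065504605439826

Big-endian: lowest address holds the most-significant byte.
The bytes are already most-significant first: 0xE0396D78FEB98752.
0xE0396D78FEB98752 = 16157065504605439826.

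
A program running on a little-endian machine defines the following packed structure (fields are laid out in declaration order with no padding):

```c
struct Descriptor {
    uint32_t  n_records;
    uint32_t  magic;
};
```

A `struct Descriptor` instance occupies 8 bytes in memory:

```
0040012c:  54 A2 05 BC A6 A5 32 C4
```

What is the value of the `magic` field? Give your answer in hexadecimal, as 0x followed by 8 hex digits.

`magic` follows `n_records` (4 bytes), so it starts at byte offset 4 and occupies 4 bytes.
Bytes at offsets 4..7: A6 A5 32 C4.
Little-endian: lowest address holds the least-significant byte.
Reassemble most-significant byte first: C4 32 A5 A6 → 0xC432A5A6.

0xC432A5A6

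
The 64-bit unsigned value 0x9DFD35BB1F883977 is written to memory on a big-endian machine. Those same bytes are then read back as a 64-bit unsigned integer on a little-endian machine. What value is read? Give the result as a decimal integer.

8591047434052173213

Stored big-endian, the bytes at ascending addresses are 9D FD 35 BB 1F 88 39 77.
Read back as little-endian, the first byte is least significant, giving 0x7739881FBB35FD9D.
0x7739881FBB35FD9D = 8591047434052173213.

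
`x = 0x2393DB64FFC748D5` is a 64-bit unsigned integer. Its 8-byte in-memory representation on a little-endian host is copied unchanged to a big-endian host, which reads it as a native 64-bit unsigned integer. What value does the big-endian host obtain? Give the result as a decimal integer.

15368753628124517155

Stored little-endian, the bytes at ascending addresses are D5 48 C7 FF 64 DB 93 23.
Read back as big-endian, the last byte is least significant, giving 0xD548C7FF64DB9323.
0xD548C7FF64DB9323 = 15368753628124517155.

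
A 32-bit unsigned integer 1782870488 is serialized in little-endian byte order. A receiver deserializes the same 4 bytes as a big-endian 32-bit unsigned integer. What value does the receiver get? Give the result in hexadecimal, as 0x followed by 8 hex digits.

0xD871446A

1782870488 in 32-bit hexadecimal is 0x6A4471D8.
Stored little-endian, the bytes at ascending addresses are D8 71 44 6A.
Read back as big-endian, the last byte is least significant, giving 0xD871446A.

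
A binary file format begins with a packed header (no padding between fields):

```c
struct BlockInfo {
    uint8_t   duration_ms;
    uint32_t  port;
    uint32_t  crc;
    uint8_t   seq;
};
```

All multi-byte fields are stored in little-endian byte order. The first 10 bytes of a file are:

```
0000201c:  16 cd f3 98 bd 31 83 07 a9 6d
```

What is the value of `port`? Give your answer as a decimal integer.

3180917709

`port` follows `duration_ms` (1 byte), so it starts at byte offset 1 and occupies 4 bytes.
Bytes at offsets 1..4: CD F3 98 BD.
Little-endian: lowest address holds the least-significant byte.
Reassemble most-significant byte first: BD 98 F3 CD → 0xBD98F3CD.
0xBD98F3CD = 3180917709.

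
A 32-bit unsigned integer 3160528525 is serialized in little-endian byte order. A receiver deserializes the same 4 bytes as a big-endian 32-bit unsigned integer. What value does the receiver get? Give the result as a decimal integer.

3160528525 in 32-bit hexadecimal is 0xBC61D68D.
Stored little-endian, the bytes at ascending addresses are 8D D6 61 BC.
Read back as big-endian, the last byte is least significant, giving 0x8DD661BC.
0x8DD661BC = 2379637180.

2379637180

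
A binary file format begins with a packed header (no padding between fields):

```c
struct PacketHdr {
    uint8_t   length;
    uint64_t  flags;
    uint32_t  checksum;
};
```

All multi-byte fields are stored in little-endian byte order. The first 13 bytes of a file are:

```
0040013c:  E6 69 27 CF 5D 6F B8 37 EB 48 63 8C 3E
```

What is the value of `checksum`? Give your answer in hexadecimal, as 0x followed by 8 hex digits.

`checksum` follows `length` (1 B), `flags` (8 B), so it starts at offset 1 + 8 = 9 and occupies 4 bytes.
Bytes at offsets 9..12: 48 63 8C 3E.
In little-endian order the low byte comes first in memory.
Reassemble most-significant byte first: 3E 8C 63 48 → 0x3E8C6348.

0x3E8C6348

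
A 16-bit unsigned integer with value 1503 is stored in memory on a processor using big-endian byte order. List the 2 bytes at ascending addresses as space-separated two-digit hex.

05 DF

1503 in hexadecimal, padded to 16 bits, is 0x05DF.
Split into bytes (most-significant first): 05 DF.
Big-endian stores the most-significant byte at the lowest address.
So the memory order matches the most-significant-first order: 05 DF.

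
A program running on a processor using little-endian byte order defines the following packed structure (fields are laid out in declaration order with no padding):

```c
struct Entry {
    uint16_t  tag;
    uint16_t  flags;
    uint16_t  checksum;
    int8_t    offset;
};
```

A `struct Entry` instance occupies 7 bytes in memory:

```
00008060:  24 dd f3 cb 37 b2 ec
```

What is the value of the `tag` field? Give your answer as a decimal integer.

`tag` is the first field, at byte offset 0, occupying 2 bytes.
Bytes at offsets 0..1: 24 DD.
In little-endian order the low byte comes first in memory.
Reassemble most-significant byte first: DD 24 → 0xDD24.
0xDD24 = 56612.

56612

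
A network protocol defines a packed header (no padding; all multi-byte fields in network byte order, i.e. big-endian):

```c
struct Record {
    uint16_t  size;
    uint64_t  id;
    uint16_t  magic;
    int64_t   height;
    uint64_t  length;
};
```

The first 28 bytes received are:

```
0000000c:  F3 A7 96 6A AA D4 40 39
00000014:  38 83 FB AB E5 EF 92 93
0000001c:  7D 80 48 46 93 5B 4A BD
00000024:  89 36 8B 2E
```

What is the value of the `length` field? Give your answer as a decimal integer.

`length` follows `size` (2 B), `id` (8 B), `magic` (2 B), `height` (8 B), so it starts at offset 2 + 8 + 2 + 8 = 20 and occupies 8 bytes.
Bytes at offsets 20..27: 93 5B 4A BD 89 36 8B 2E.
Big-endian stores the most-significant byte at the lowest address.
The bytes are already most-significant first: 0x935B4ABD89368B2E.
0x935B4ABD89368B2E = 10618162724367403822.

10618162724367403822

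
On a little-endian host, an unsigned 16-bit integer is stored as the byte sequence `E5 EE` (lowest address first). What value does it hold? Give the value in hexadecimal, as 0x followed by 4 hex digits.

0xEEE5

Little-endian stores the least-significant byte at the lowest address.
Reassemble most-significant byte first: EE E5 → 0xEEE5.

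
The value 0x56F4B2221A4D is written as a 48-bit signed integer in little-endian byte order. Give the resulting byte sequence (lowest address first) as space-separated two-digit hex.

4D 1A 22 B2 F4 56

Split into bytes (most-significant first): 56 F4 B2 22 1A 4D.
Little-endian: lowest address holds the least-significant byte.
So at ascending addresses the bytes are 4D 1A 22 B2 F4 56.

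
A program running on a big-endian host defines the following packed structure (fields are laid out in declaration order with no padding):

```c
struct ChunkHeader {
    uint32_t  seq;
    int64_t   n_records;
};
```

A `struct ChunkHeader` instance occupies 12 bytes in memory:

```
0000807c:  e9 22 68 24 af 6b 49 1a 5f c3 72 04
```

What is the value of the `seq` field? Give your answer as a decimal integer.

`seq` is the first field, at byte offset 0, occupying 4 bytes.
Bytes at offsets 0..3: E9 22 68 24.
Big-endian stores the most-significant byte at the lowest address.
The bytes are already most-significant first: 0xE9226824.
0xE9226824 = 3911346212.

3911346212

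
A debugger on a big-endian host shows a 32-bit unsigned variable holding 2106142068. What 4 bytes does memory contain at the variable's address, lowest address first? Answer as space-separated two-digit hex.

7D 89 2D 74

2106142068 in hexadecimal, padded to 32 bits, is 0x7D892D74.
Split into bytes (most-significant first): 7D 89 2D 74.
In big-endian order the high byte comes first in memory.
So the memory order matches the most-significant-first order: 7D 89 2D 74.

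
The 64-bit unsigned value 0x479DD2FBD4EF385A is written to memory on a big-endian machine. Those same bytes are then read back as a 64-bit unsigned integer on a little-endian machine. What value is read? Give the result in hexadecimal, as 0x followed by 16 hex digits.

Stored big-endian, the bytes at ascending addresses are 47 9D D2 FB D4 EF 38 5A.
Read back as little-endian, the first byte is least significant, giving 0x5A38EFD4FBD29D47.

0x5A38EFD4FBD29D47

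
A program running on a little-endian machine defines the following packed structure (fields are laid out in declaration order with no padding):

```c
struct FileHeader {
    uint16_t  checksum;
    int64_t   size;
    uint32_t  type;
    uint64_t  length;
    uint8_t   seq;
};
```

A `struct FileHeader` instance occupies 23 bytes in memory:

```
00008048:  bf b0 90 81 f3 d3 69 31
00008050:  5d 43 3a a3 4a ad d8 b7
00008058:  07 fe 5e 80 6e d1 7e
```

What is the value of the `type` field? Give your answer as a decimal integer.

2907349818

`type` follows `checksum` (2 B), `size` (8 B), so it starts at offset 2 + 8 = 10 and occupies 4 bytes.
Bytes at offsets 10..13: 3A A3 4A AD.
Little-endian stores the least-significant byte at the lowest address.
Reassemble most-significant byte first: AD 4A A3 3A → 0xAD4AA33A.
0xAD4AA33A = 2907349818.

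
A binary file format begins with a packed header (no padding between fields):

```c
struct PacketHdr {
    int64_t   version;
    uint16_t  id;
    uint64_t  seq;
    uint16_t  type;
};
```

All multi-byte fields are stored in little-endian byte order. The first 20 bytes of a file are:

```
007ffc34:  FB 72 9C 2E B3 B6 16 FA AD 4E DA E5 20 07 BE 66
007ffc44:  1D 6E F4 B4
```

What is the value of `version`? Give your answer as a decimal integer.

`version` is the first field, at byte offset 0, occupying 8 bytes.
Bytes at offsets 0..7: FB 72 9C 2E B3 B6 16 FA.
Little-endian: lowest address holds the least-significant byte.
Reassemble most-significant byte first: FA 16 B6 B3 2E 9C 72 FB → 0xFA16B6B32E9C72FB.
Top bit is set, so as a signed 64-bit value this is 0xFA16B6B32E9C72FB − 2^64 = -425952234042526981.

-425952234042526981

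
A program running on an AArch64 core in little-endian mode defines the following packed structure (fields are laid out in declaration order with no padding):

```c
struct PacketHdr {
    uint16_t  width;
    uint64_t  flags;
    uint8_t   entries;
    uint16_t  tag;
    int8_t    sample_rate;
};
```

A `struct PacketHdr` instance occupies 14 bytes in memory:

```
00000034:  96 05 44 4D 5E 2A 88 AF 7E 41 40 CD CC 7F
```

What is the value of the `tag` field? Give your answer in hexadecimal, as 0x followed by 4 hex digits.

0xCCCD

`tag` follows `width` (2 B), `flags` (8 B), `entries` (1 B), so it starts at offset 2 + 8 + 1 = 11 and occupies 2 bytes.
Bytes at offsets 11..12: CD CC.
In little-endian order the low byte comes first in memory.
Reassemble most-significant byte first: CC CD → 0xCCCD.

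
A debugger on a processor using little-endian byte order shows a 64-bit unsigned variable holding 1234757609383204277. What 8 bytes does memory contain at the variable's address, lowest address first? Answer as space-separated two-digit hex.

1234757609383204277 in hexadecimal, padded to 64 bits, is 0x1122BD80F2FF15B5.
Split into bytes (most-significant first): 11 22 BD 80 F2 FF 15 B5.
In little-endian order the low byte comes first in memory.
So at ascending addresses the bytes are B5 15 FF F2 80 BD 22 11.

B5 15 FF F2 80 BD 22 11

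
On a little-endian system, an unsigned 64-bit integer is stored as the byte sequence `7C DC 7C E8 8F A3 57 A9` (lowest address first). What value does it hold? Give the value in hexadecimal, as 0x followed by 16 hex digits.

Little-endian stores the least-significant byte at the lowest address.
Reassemble most-significant byte first: A9 57 A3 8F E8 7C DC 7C → 0xA957A38FE87CDC7C.

0xA957A38FE87CDC7C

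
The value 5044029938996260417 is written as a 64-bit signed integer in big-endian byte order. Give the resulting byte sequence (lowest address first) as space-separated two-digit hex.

5044029938996260417 in hexadecimal, padded to 64 bits, is 0x45FFFE814E4EAE41.
Split into bytes (most-significant first): 45 FF FE 81 4E 4E AE 41.
In big-endian order the high byte comes first in memory.
So the memory order matches the most-significant-first order: 45 FF FE 81 4E 4E AE 41.

45 FF FE 81 4E 4E AE 41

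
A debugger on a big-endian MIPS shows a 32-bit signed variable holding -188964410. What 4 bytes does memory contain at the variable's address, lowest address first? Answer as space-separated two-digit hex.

F4 BC A1 C6

Two's complement of -188964410 in 32 bits: 188964410 = 0x0B435E3A; invert → 0xF4BCA1C5; add 1 → 0xF4BCA1C6.
Split into bytes (most-significant first): F4 BC A1 C6.
Big-endian: lowest address holds the most-significant byte.
So the memory order matches the most-significant-first order: F4 BC A1 C6.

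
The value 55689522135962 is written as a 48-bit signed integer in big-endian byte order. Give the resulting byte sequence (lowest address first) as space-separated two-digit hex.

55689522135962 in hexadecimal, padded to 48 bits, is 0x32A63A2F439A.
Split into bytes (most-significant first): 32 A6 3A 2F 43 9A.
Big-endian: lowest address holds the most-significant byte.
So the memory order matches the most-significant-first order: 32 A6 3A 2F 43 9A.

32 A6 3A 2F 43 9A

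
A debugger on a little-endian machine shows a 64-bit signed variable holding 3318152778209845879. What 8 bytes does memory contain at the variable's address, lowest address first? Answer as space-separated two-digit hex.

3318152778209845879 in hexadecimal, padded to 64 bits, is 0x2E0C725F17AC6277.
Split into bytes (most-significant first): 2E 0C 72 5F 17 AC 62 77.
In little-endian order the low byte comes first in memory.
So at ascending addresses the bytes are 77 62 AC 17 5F 72 0C 2E.

77 62 AC 17 5F 72 0C 2E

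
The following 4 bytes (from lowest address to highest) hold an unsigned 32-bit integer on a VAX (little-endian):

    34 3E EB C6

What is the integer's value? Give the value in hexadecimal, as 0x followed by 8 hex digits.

In little-endian order the low byte comes first in memory.
Reassemble most-significant byte first: C6 EB 3E 34 → 0xC6EB3E34.

0xC6EB3E34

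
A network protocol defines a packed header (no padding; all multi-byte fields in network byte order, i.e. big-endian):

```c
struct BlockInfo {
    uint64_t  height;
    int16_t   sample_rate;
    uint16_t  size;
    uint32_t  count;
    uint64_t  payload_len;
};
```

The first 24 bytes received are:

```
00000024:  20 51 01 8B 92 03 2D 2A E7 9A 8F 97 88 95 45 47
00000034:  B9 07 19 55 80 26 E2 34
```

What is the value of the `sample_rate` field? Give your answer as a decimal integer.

-6246

`sample_rate` follows `height` (8 bytes), so it starts at byte offset 8 and occupies 2 bytes.
Bytes at offsets 8..9: E7 9A.
Big-endian: lowest address holds the most-significant byte.
The bytes are already most-significant first: 0xE79A.
Top bit is set, so as a signed 16-bit value this is 0xE79A − 2^16 = -6246.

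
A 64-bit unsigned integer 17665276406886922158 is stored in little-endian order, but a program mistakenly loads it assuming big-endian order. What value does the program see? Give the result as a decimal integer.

17665276406886922158 in 64-bit hexadecimal is 0xF527AB4C239577AE.
Stored little-endian, the bytes at ascending addresses are AE 77 95 23 4C AB 27 F5.
Read back as big-endian, the last byte is least significant, giving 0xAE7795234CAB27F5.
0xAE7795234CAB27F5 = 12571680863670708213.

12571680863670708213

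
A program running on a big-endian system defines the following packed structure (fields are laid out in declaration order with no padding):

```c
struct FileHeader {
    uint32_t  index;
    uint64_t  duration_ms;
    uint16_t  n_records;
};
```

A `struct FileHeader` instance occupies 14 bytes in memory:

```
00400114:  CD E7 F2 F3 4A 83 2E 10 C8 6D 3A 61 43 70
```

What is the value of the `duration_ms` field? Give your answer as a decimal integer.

`duration_ms` follows `index` (4 bytes), so it starts at byte offset 4 and occupies 8 bytes.
Bytes at offsets 4..11: 4A 83 2E 10 C8 6D 3A 61.
Big-endian: lowest address holds the most-significant byte.
The bytes are already most-significant first: 0x4A832E10C86D3A61.
0x4A832E10C86D3A61 = 5369185830372719201.

5369185830372719201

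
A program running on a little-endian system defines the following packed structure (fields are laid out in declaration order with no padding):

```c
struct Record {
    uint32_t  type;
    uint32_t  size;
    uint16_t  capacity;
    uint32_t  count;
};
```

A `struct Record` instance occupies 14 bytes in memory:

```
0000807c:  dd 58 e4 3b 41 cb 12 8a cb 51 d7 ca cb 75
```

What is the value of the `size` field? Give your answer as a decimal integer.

2316487489

`size` follows `type` (4 bytes), so it starts at byte offset 4 and occupies 4 bytes.
Bytes at offsets 4..7: 41 CB 12 8A.
Little-endian stores the least-significant byte at the lowest address.
Reassemble most-significant byte first: 8A 12 CB 41 → 0x8A12CB41.
0x8A12CB41 = 2316487489.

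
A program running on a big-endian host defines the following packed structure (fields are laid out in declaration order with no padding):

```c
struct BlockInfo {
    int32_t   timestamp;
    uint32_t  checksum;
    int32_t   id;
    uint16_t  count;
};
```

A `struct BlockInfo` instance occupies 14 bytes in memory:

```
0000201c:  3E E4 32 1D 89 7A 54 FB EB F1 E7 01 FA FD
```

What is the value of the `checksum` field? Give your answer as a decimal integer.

`checksum` follows `timestamp` (4 bytes), so it starts at byte offset 4 and occupies 4 bytes.
Bytes at offsets 4..7: 89 7A 54 FB.
Big-endian: lowest address holds the most-significant byte.
The bytes are already most-significant first: 0x897A54FB.
0x897A54FB = 2306495739.

2306495739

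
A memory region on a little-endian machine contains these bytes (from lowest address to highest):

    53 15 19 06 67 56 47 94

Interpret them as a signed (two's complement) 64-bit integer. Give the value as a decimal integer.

-7762140432265833133

In little-endian order the low byte comes first in memory.
Reassemble most-significant byte first: 94 47 56 67 06 19 15 53 → 0x9447566706191553.
Top bit is set, so as a signed 64-bit value this is 0x9447566706191553 − 2^64 = -7762140432265833133.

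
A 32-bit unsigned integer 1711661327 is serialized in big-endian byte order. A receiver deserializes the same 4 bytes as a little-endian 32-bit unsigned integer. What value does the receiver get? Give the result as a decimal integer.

266405222

1711661327 in 32-bit hexadecimal is 0x6605E10F.
Stored big-endian, the bytes at ascending addresses are 66 05 E1 0F.
Read back as little-endian, the first byte is least significant, giving 0x0FE10566.
0x0FE10566 = 266405222.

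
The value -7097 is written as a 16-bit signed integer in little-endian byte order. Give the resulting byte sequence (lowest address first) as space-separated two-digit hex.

47 E4

Two's complement of -7097 in 16 bits: 7097 = 0x1BB9; invert → 0xE446; add 1 → 0xE447.
Split into bytes (most-significant first): E4 47.
Little-endian: lowest address holds the least-significant byte.
So at ascending addresses the bytes are 47 E4.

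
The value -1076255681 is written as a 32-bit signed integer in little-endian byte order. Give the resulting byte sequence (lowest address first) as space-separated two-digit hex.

3F A4 D9 BF

Two's complement of -1076255681 in 32 bits: 1076255681 = 0x40265BC1; invert → 0xBFD9A43E; add 1 → 0xBFD9A43F.
Split into bytes (most-significant first): BF D9 A4 3F.
In little-endian order the low byte comes first in memory.
So at ascending addresses the bytes are 3F A4 D9 BF.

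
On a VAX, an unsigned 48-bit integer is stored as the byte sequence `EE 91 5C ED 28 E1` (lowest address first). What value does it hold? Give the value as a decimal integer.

Little-endian: lowest address holds the least-significant byte.
Reassemble most-significant byte first: E1 28 ED 5C 91 EE → 0xE128ED5C91EE.
0xE128ED5C91EE = 247565897208302.

247565897208302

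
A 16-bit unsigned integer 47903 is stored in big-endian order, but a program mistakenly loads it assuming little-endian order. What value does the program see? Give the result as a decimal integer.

8123

47903 in 16-bit hexadecimal is 0xBB1F.
Stored big-endian, the bytes at ascending addresses are BB 1F.
Read back as little-endian, the first byte is least significant, giving 0x1FBB.
0x1FBB = 8123.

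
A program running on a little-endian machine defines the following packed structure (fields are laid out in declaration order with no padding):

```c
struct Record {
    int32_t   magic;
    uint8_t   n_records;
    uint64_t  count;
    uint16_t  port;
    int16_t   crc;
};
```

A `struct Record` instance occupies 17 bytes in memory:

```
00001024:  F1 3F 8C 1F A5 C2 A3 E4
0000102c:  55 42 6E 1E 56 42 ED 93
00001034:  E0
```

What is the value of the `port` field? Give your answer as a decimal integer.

60738

`port` follows `magic` (4 B), `n_records` (1 B), `count` (8 B), so it starts at offset 4 + 1 + 8 = 13 and occupies 2 bytes.
Bytes at offsets 13..14: 42 ED.
Little-endian: lowest address holds the least-significant byte.
Reassemble most-significant byte first: ED 42 → 0xED42.
0xED42 = 60738.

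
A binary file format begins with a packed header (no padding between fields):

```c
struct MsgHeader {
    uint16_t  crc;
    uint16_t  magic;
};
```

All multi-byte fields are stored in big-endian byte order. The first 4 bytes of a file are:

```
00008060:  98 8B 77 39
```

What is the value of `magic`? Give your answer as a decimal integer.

30521

`magic` follows `crc` (2 bytes), so it starts at byte offset 2 and occupies 2 bytes.
Bytes at offsets 2..3: 77 39.
In big-endian order the high byte comes first in memory.
The bytes are already most-significant first: 0x7739.
0x7739 = 30521.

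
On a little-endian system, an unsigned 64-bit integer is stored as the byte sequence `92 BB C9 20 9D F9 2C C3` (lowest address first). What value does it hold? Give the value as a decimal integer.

Little-endian: lowest address holds the least-significant byte.
Reassemble most-significant byte first: C3 2C F9 9D 20 C9 BB 92 → 0xC32CF99D20C9BB92.
0xC32CF99D20C9BB92 = 14063890189626489746.

14063890189626489746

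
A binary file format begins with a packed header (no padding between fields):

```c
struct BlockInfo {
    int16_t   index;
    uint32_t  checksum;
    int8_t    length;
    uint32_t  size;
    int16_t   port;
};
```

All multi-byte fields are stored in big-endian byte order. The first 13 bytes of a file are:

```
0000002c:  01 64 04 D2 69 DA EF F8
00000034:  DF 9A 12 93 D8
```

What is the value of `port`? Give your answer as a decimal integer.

`port` follows `index` (2 B), `checksum` (4 B), `length` (1 B), `size` (4 B), so it starts at offset 2 + 4 + 1 + 4 = 11 and occupies 2 bytes.
Bytes at offsets 11..12: 93 D8.
Big-endian: lowest address holds the most-significant byte.
The bytes are already most-significant first: 0x93D8.
Top bit is set, so as a signed 16-bit value this is 0x93D8 − 2^16 = -27688.

-27688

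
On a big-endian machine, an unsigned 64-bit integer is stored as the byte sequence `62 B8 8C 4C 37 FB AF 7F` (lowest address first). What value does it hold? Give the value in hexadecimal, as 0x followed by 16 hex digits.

In big-endian order the high byte comes first in memory.
The bytes are already most-significant first: 0x62B88C4C37FBAF7F.

0x62B88C4C37FBAF7F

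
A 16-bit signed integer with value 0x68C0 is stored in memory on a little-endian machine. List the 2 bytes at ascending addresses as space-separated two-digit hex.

Split into bytes (most-significant first): 68 C0.
Little-endian: lowest address holds the least-significant byte.
So at ascending addresses the bytes are C0 68.

C0 68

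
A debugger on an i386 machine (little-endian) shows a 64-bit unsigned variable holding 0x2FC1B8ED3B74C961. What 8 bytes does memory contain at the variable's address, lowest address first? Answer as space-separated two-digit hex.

61 C9 74 3B ED B8 C1 2F

Split into bytes (most-significant first): 2F C1 B8 ED 3B 74 C9 61.
Little-endian: lowest address holds the least-significant byte.
So at ascending addresses the bytes are 61 C9 74 3B ED B8 C1 2F.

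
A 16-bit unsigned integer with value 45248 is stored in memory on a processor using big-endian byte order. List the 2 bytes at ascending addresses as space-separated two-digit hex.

45248 in hexadecimal, padded to 16 bits, is 0xB0C0.
Split into bytes (most-significant first): B0 C0.
Big-endian: lowest address holds the most-significant byte.
So the memory order matches the most-significant-first order: B0 C0.

B0 C0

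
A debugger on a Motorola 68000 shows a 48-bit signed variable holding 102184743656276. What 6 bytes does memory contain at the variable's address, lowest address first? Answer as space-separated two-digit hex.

5C EF BD 58 DB 54

102184743656276 in hexadecimal, padded to 48 bits, is 0x5CEFBD58DB54.
Split into bytes (most-significant first): 5C EF BD 58 DB 54.
Big-endian: lowest address holds the most-significant byte.
So the memory order matches the most-significant-first order: 5C EF BD 58 DB 54.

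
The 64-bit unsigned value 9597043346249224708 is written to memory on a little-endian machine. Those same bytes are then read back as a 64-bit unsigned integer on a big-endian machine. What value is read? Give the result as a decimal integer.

293356827969335173

9597043346249224708 in 64-bit hexadecimal is 0x852F8C137B361204.
Stored little-endian, the bytes at ascending addresses are 04 12 36 7B 13 8C 2F 85.
Read back as big-endian, the last byte is least significant, giving 0x0412367B138C2F85.
0x0412367B138C2F85 = 293356827969335173.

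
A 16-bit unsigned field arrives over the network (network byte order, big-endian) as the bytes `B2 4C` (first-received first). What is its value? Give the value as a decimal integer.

45644

Big-endian stores the most-significant byte at the lowest address.
The bytes are already most-significant first: 0xB24C.
0xB24C = 45644.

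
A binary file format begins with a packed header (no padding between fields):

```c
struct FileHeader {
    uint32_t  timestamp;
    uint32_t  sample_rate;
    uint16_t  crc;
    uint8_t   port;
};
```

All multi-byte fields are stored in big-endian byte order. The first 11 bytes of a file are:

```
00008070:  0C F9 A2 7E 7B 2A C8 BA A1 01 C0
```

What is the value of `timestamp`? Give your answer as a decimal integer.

`timestamp` is the first field, at byte offset 0, occupying 4 bytes.
Bytes at offsets 0..3: 0C F9 A2 7E.
Big-endian stores the most-significant byte at the lowest address.
The bytes are already most-significant first: 0x0CF9A27E.
0x0CF9A27E = 217686654.

217686654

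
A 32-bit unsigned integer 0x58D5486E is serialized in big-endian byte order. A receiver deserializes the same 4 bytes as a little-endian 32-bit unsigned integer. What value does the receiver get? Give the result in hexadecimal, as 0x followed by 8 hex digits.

0x6E48D558

Stored big-endian, the bytes at ascending addresses are 58 D5 48 6E.
Read back as little-endian, the first byte is least significant, giving 0x6E48D558.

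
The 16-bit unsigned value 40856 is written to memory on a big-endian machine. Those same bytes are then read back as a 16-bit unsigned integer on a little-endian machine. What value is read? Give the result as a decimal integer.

39071

40856 in 16-bit hexadecimal is 0x9F98.
Stored big-endian, the bytes at ascending addresses are 9F 98.
Read back as little-endian, the first byte is least significant, giving 0x989F.
0x989F = 39071.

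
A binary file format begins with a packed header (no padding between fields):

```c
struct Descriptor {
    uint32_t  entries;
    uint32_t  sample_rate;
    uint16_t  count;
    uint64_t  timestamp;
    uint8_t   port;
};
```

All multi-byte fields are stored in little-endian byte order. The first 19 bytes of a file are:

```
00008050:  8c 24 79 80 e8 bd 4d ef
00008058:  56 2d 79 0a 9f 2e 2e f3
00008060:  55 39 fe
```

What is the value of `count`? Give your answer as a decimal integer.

`count` follows `entries` (4 B), `sample_rate` (4 B), so it starts at offset 4 + 4 = 8 and occupies 2 bytes.
Bytes at offsets 8..9: 56 2D.
In little-endian order the low byte comes first in memory.
Reassemble most-significant byte first: 2D 56 → 0x2D56.
0x2D56 = 11606.

11606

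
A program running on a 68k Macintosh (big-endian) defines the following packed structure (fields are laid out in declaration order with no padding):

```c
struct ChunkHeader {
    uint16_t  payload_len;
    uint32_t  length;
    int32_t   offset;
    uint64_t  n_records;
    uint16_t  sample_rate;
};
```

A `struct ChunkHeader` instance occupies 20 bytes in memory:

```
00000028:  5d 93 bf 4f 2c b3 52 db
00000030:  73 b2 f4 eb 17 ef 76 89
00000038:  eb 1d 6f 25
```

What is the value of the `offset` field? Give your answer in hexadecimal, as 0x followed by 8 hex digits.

0x52DB73B2

`offset` follows `payload_len` (2 B), `length` (4 B), so it starts at offset 2 + 4 = 6 and occupies 4 bytes.
Bytes at offsets 6..9: 52 DB 73 B2.
In big-endian order the high byte comes first in memory.
The bytes are already most-significant first: 0x52DB73B2.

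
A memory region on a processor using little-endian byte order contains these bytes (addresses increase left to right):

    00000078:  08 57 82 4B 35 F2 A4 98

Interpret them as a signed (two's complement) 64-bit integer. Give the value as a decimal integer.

Little-endian: lowest address holds the least-significant byte.
Reassemble most-significant byte first: 98 A4 F2 35 4B 82 57 08 → 0x98A4F2354B825708.
Top bit is set, so as a signed 64-bit value this is 0x98A4F2354B825708 − 2^64 = -7447561573049936120.

-7447561573049936120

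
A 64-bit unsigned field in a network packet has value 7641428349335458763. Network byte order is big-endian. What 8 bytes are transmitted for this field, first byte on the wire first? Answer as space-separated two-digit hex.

6A 0B CE 99 02 BD 53 CB

7641428349335458763 in hexadecimal, padded to 64 bits, is 0x6A0BCE9902BD53CB.
Split into bytes (most-significant first): 6A 0B CE 99 02 BD 53 CB.
Big-endian: lowest address holds the most-significant byte.
So the memory order matches the most-significant-first order: 6A 0B CE 99 02 BD 53 CB.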